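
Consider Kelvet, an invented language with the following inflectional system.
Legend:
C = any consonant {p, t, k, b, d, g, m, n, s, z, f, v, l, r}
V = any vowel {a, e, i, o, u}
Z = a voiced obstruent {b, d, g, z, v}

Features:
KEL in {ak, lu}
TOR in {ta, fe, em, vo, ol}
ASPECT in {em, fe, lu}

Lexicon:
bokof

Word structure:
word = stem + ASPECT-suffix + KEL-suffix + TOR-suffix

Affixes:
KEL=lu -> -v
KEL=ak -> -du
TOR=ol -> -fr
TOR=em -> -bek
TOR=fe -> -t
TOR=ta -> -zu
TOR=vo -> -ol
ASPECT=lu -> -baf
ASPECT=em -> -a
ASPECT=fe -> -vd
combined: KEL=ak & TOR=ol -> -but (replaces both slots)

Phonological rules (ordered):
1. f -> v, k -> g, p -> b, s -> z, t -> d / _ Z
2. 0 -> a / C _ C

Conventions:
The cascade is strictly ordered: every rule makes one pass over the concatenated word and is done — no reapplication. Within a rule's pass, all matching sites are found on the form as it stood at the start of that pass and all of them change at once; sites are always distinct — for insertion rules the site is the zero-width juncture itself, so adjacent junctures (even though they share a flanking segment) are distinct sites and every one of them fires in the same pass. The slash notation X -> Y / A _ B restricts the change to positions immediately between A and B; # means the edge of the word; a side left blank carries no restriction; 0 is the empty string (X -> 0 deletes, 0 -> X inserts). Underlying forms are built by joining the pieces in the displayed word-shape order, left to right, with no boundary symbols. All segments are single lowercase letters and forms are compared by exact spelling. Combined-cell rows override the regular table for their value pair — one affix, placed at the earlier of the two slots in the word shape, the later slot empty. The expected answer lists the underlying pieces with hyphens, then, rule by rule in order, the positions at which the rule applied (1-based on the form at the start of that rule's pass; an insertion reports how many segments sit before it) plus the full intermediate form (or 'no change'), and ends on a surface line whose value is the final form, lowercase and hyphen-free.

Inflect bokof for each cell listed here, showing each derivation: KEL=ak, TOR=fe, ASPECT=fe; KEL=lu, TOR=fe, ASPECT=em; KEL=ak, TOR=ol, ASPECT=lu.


cell KEL=ak, TOR=fe, ASPECT=fe:
underlying: bokof-vd-du-t
1. f -> v, k -> g, p -> b, s -> z, t -> d / _ Z: fires at position(s) 5: bokovvddut
2. 0 -> a / C _ C: inserts after position(s) 5, 6, 7: bokovavadadut
surface: bokovavadadut

cell KEL=lu, TOR=fe, ASPECT=em:
underlying: bokof-a-v-t
1. f -> v, k -> g, p -> b, s -> z, t -> d / _ Z: no change
2. 0 -> a / C _ C: inserts after position(s) 7: bokofavat
surface: bokofavat

cell KEL=ak, TOR=ol, ASPECT=lu:
underlying: bokof-baf-but
1. f -> v, k -> g, p -> b, s -> z, t -> d / _ Z: fires at position(s) 5, 8: bokovbavbut
2. 0 -> a / C _ C: inserts after position(s) 5, 8: bokovabavabut
surface: bokovabavabut


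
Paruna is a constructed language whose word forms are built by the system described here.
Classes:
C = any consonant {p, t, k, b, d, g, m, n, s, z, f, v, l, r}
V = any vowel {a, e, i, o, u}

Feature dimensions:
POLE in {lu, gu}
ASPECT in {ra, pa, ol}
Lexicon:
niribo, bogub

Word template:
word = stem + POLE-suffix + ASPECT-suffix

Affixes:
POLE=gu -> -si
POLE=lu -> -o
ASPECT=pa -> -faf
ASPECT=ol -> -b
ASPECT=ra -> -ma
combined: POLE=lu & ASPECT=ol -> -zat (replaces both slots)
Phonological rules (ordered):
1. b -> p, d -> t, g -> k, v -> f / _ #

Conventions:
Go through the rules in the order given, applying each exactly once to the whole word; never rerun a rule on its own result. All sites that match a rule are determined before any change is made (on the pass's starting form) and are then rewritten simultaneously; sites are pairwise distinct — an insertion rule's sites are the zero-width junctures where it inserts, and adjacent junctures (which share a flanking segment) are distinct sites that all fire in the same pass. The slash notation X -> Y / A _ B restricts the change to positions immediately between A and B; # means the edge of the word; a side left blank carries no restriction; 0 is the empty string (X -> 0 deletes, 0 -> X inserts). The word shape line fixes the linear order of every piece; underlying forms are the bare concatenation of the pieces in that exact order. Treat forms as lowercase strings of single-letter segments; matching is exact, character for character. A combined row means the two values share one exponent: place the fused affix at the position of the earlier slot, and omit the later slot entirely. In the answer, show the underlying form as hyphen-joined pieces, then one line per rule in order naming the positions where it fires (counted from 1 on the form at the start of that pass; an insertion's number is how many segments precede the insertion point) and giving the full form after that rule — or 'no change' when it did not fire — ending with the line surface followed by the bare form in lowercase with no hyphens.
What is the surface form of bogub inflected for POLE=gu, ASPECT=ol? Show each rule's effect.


underlying: bogub-si-b
1. b -> p, d -> t, g -> k, v -> f / _ #: fires at position(s) 8: bogubsip
surface: bogubsip


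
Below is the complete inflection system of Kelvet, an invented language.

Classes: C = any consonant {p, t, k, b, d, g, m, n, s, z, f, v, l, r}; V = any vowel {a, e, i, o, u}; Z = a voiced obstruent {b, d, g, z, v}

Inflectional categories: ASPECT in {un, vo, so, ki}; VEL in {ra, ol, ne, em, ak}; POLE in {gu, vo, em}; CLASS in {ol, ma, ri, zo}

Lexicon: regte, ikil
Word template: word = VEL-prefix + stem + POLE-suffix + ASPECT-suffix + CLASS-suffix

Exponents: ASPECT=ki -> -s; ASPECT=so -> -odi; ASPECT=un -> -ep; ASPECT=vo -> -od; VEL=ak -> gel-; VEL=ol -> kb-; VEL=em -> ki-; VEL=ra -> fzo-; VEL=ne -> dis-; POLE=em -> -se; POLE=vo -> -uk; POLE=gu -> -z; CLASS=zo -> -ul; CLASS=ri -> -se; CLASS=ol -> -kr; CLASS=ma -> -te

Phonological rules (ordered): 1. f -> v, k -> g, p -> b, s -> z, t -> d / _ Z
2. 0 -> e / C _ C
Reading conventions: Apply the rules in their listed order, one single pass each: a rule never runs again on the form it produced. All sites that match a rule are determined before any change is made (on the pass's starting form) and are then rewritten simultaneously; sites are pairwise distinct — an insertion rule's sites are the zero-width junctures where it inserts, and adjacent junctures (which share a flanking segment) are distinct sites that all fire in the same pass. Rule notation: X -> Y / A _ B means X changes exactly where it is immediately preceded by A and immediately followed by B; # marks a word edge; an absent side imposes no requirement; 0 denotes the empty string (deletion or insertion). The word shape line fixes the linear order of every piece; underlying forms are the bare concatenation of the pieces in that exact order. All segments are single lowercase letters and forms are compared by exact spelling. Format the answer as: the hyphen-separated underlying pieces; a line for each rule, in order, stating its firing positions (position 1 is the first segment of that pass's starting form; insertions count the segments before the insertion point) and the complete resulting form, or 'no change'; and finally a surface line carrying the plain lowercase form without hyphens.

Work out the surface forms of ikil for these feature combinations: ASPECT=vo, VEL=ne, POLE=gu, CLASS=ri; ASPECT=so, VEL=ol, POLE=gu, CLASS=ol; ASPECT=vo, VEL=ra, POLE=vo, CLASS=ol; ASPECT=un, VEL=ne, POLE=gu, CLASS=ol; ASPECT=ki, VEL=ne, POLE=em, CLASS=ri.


cell ASPECT=vo, VEL=ne, POLE=gu, CLASS=ri:
underlying: dis-ikil-z-od-se
1. f -> v, k -> g, p -> b, s -> z, t -> d / _ Z: no change
2. 0 -> e / C _ C: inserts after position(s) 7, 10: disikilezodese
surface: disikilezodese

cell ASPECT=so, VEL=ol, POLE=gu, CLASS=ol:
underlying: kb-ikil-z-odi-kr
1. f -> v, k -> g, p -> b, s -> z, t -> d / _ Z: fires at position(s) 1: gbikilzodikr
2. 0 -> e / C _ C: inserts after position(s) 1, 6, 11: gebikilezodiker
surface: gebikilezodiker

cell ASPECT=vo, VEL=ra, POLE=vo, CLASS=ol:
underlying: fzo-ikil-uk-od-kr
1. f -> v, k -> g, p -> b, s -> z, t -> d / _ Z: fires at position(s) 1: vzoikilukodkr
2. 0 -> e / C _ C: inserts after position(s) 1, 11, 12: vezoikilukodeker
surface: vezoikilukodeker

cell ASPECT=un, VEL=ne, POLE=gu, CLASS=ol:
underlying: dis-ikil-z-ep-kr
1. f -> v, k -> g, p -> b, s -> z, t -> d / _ Z: no change
2. 0 -> e / C _ C: inserts after position(s) 7, 10, 11: disikilezepeker
surface: disikilezepeker

cell ASPECT=ki, VEL=ne, POLE=em, CLASS=ri:
underlying: dis-ikil-se-s-se
1. f -> v, k -> g, p -> b, s -> z, t -> d / _ Z: no change
2. 0 -> e / C _ C: inserts after position(s) 7, 10: disikilesesese
surface: disikilesesese


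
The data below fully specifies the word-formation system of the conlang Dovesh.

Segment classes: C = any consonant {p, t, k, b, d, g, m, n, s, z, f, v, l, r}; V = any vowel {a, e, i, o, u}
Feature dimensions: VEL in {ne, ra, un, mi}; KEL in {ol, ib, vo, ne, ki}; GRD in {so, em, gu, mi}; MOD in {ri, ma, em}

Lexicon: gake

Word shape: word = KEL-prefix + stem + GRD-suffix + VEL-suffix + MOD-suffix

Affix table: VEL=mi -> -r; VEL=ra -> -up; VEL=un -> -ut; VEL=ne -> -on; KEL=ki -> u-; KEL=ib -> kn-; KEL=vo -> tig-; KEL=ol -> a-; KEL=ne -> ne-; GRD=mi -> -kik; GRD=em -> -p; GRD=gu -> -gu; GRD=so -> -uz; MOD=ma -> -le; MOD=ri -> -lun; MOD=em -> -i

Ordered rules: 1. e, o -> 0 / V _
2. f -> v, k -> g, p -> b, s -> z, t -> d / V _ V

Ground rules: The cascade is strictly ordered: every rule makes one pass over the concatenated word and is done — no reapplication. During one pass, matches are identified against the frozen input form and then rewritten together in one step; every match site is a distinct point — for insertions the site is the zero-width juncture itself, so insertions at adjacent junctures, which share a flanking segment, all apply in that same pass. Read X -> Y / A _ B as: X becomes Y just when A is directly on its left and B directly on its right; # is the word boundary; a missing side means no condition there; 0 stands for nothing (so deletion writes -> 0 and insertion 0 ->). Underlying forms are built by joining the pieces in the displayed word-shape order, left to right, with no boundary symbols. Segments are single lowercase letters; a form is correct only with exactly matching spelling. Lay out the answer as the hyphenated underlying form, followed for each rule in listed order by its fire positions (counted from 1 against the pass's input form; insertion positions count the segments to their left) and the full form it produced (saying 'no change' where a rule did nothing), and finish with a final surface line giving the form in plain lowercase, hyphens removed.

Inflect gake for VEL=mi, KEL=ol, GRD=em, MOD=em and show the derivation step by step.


underlying: a-gake-p-r-i
1. e, o -> 0 / V _: no change
2. f -> v, k -> g, p -> b, s -> z, t -> d / V _ V: fires at position(s) 4: agagepri
surface: agagepri


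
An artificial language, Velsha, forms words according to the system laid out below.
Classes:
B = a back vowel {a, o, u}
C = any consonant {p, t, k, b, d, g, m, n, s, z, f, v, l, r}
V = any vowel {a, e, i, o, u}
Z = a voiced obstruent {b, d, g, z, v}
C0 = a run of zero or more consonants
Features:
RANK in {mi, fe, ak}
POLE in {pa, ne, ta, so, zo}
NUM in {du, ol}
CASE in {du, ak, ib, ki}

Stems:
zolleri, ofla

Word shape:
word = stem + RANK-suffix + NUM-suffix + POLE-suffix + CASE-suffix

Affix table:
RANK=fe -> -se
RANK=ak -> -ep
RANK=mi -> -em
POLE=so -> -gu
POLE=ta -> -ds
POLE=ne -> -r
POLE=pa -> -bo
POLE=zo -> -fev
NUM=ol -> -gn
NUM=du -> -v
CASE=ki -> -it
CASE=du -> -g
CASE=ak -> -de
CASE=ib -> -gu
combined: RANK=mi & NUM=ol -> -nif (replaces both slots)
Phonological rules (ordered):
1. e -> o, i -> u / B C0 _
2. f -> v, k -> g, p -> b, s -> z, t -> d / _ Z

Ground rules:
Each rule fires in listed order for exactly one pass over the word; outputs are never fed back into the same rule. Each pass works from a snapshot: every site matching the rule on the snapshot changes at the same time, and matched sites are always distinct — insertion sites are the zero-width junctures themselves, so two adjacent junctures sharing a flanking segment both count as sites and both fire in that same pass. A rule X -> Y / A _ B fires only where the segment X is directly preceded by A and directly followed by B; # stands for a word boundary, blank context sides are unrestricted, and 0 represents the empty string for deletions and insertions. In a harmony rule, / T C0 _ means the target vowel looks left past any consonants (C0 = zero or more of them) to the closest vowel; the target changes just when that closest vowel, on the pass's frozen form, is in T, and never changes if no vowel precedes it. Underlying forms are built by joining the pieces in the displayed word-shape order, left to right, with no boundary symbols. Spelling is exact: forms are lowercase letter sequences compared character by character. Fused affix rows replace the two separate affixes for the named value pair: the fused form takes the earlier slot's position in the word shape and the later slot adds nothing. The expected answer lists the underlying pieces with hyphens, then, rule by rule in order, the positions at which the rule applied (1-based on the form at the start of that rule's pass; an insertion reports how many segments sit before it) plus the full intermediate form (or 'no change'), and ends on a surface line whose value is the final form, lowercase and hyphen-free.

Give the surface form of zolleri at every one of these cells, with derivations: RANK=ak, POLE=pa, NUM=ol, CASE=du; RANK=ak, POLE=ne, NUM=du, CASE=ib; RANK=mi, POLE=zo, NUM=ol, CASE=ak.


cell RANK=ak, POLE=pa, NUM=ol, CASE=du:
underlying: zolleri-ep-gn-bo-g
1. e -> o, i -> u / B C0 _: fires at position(s) 5: zolloriepgnbog
2. f -> v, k -> g, p -> b, s -> z, t -> d / _ Z: fires at position(s) 9: zolloriebgnbog
surface: zolloriebgnbog

cell RANK=ak, POLE=ne, NUM=du, CASE=ib:
underlying: zolleri-ep-v-r-gu
1. e -> o, i -> u / B C0 _: fires at position(s) 5: zolloriepvrgu
2. f -> v, k -> g, p -> b, s -> z, t -> d / _ Z: fires at position(s) 9: zolloriebvrgu
surface: zolloriebvrgu

cell RANK=mi, POLE=zo, NUM=ol, CASE=ak:
underlying: zolleri-nif-fev-de
1. e -> o, i -> u / B C0 _: fires at position(s) 5: zolloriniffevde
2. f -> v, k -> g, p -> b, s -> z, t -> d / _ Z: no change
surface: zolloriniffevde


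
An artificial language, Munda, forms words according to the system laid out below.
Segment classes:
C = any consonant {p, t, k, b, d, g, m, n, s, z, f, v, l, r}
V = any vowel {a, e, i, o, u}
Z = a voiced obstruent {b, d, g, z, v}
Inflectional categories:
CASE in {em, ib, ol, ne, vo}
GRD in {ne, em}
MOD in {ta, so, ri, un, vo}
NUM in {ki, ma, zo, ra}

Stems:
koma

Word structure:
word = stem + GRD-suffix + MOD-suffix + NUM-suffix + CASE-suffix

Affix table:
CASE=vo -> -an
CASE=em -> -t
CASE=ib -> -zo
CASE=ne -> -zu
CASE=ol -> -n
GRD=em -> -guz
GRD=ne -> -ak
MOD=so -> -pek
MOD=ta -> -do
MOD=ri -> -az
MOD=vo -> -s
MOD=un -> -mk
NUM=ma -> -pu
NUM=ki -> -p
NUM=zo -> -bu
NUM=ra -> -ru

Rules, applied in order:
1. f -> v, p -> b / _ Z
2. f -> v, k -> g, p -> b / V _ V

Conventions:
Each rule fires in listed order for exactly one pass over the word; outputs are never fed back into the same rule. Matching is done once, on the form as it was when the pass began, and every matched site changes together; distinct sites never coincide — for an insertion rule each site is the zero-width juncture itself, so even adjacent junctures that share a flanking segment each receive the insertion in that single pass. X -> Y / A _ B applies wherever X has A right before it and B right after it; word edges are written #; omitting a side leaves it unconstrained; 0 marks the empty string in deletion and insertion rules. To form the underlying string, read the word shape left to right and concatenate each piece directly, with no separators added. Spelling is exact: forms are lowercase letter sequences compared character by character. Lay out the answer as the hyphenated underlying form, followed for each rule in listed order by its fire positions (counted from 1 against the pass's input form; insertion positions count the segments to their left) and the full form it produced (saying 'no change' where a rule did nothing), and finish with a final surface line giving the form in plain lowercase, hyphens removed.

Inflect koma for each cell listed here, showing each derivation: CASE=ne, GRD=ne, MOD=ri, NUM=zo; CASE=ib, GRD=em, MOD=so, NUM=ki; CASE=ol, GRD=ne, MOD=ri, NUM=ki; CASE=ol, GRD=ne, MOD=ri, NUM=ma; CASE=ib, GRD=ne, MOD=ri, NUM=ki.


cell CASE=ne, GRD=ne, MOD=ri, NUM=zo:
underlying: koma-ak-az-bu-zu
1. f -> v, p -> b / _ Z: no change
2. f -> v, k -> g, p -> b / V _ V: fires at position(s) 6: komaagazbuzu
surface: komaagazbuzu

cell CASE=ib, GRD=em, MOD=so, NUM=ki:
underlying: koma-guz-pek-p-zo
1. f -> v, p -> b / _ Z: fires at position(s) 11: komaguzpekbzo
2. f -> v, k -> g, p -> b / V _ V: no change
surface: komaguzpekbzo

cell CASE=ol, GRD=ne, MOD=ri, NUM=ki:
underlying: koma-ak-az-p-n
1. f -> v, p -> b / _ Z: no change
2. f -> v, k -> g, p -> b / V _ V: fires at position(s) 6: komaagazpn
surface: komaagazpn

cell CASE=ol, GRD=ne, MOD=ri, NUM=ma:
underlying: koma-ak-az-pu-n
1. f -> v, p -> b / _ Z: no change
2. f -> v, k -> g, p -> b / V _ V: fires at position(s) 6: komaagazpun
surface: komaagazpun

cell CASE=ib, GRD=ne, MOD=ri, NUM=ki:
underlying: koma-ak-az-p-zo
1. f -> v, p -> b / _ Z: fires at position(s) 9: komaakazbzo
2. f -> v, k -> g, p -> b / V _ V: fires at position(s) 6: komaagazbzo
surface: komaagazbzo


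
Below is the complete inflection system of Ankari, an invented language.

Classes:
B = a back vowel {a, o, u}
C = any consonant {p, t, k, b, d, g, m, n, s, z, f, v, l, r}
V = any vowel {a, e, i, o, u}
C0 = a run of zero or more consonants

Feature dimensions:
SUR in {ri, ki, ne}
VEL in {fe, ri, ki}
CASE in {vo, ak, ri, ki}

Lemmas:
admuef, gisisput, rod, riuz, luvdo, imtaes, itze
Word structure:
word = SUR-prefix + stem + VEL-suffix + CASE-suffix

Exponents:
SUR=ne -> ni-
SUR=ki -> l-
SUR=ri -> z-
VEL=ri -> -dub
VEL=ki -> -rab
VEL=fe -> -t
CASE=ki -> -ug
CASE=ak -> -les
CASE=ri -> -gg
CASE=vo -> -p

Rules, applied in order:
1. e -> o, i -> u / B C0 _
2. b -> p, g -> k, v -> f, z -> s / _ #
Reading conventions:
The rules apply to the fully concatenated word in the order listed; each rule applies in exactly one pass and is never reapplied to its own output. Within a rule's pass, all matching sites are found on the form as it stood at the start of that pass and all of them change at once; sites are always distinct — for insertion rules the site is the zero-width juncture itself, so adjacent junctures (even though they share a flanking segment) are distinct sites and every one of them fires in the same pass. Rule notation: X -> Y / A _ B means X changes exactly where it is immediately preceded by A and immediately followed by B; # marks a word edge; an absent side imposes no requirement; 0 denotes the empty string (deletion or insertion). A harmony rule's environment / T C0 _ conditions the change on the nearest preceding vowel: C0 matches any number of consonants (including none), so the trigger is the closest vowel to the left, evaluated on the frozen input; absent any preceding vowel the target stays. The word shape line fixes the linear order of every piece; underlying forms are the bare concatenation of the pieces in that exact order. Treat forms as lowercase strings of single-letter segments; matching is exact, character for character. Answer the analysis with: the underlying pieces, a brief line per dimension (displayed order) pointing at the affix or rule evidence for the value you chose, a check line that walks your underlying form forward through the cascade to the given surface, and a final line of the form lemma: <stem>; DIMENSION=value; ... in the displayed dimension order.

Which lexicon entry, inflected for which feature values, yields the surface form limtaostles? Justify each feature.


underlying: l-imtaes-t-les
SUR=ki - signalled by the affix l-
VEL=fe - signalled by the affix -t
CASE=ak - signalled by the affix -les
check: limtaestles -> limtaostles -> limtaostles
lemma: imtaes; SUR=ki; VEL=fe; CASE=ak


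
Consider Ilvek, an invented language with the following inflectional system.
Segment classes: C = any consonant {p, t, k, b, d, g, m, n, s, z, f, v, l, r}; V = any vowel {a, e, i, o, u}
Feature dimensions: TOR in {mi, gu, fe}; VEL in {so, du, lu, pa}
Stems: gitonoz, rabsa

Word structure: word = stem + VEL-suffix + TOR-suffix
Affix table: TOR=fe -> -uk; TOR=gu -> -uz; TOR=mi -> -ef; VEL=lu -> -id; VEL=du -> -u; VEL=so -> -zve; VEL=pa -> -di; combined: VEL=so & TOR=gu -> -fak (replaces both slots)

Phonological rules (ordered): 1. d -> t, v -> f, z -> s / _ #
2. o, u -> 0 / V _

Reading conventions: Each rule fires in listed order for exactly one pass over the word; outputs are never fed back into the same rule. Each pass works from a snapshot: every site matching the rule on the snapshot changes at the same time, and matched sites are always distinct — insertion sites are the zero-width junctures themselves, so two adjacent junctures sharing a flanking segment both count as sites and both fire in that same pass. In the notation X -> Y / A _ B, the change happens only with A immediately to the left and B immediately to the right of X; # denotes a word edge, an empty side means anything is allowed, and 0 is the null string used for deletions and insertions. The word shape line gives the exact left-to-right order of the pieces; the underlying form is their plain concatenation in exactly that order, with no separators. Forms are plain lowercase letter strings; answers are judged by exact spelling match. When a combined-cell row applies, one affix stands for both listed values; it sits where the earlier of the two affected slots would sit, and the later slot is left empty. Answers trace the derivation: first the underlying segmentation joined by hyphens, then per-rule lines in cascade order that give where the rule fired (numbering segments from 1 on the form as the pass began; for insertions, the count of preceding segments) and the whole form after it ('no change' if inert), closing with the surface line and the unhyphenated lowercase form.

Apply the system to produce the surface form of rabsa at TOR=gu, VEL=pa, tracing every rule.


underlying: rabsa-di-uz
1. d -> t, v -> f, z -> s / _ #: fires at position(s) 9: rabsadius
2. o, u -> 0 / V _: fires at position(s) 8: rabsadis
surface: rabsadis


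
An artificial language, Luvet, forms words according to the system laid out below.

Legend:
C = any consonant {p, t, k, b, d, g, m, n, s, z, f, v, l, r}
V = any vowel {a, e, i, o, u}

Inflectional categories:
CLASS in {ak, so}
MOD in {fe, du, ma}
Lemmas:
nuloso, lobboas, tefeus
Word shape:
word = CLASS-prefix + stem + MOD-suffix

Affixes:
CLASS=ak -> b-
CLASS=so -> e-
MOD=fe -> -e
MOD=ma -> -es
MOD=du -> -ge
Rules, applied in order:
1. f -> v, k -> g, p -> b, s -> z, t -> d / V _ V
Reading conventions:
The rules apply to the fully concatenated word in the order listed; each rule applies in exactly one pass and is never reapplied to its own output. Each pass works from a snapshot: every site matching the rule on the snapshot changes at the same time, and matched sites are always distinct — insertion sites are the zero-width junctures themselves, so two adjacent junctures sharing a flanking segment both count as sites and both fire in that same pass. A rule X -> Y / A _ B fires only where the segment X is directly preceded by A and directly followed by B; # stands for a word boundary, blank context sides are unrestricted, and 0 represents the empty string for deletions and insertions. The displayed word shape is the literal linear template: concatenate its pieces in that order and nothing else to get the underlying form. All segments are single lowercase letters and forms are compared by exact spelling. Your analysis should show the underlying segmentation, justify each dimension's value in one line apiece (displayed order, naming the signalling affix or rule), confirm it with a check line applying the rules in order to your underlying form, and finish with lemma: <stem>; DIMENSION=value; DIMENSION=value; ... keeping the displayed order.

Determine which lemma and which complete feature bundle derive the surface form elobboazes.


underlying: e-lobboas-es
CLASS=so - signalled by the affix e-
MOD=ma - signalled by the affix -es
check: elobboases -> elobboazes
lemma: lobboas; CLASS=so; MOD=ma


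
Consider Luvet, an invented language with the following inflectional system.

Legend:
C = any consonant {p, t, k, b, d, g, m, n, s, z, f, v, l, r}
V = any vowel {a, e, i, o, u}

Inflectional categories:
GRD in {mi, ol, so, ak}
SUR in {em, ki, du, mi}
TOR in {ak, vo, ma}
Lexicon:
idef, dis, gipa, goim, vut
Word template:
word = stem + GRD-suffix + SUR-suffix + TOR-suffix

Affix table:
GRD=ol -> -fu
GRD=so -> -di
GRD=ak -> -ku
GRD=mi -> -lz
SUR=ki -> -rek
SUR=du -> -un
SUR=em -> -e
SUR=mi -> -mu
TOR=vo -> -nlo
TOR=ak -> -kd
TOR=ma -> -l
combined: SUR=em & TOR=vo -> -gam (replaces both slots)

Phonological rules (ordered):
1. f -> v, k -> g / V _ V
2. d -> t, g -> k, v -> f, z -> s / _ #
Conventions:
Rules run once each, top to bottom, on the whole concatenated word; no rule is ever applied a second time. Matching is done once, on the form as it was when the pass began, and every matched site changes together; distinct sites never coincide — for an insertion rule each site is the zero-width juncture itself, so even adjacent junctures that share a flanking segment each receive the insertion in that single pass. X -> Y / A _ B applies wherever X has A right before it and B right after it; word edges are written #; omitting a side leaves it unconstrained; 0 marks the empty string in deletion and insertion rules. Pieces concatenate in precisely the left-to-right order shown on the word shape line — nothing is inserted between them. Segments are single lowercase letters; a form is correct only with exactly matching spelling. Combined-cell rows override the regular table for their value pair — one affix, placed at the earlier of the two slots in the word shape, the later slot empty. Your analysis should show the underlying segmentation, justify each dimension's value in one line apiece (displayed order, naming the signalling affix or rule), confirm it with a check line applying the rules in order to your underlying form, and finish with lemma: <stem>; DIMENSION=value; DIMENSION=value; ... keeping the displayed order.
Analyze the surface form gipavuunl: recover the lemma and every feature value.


underlying: gipa-fu-un-l
GRD=ol - signalled by the affix -fu
SUR=du - signalled by the affix -un
TOR=ma - signalled by the affix -l
check: gipafuunl -> gipavuunl -> gipavuunl
lemma: gipa; GRD=ol; SUR=du; TOR=ma


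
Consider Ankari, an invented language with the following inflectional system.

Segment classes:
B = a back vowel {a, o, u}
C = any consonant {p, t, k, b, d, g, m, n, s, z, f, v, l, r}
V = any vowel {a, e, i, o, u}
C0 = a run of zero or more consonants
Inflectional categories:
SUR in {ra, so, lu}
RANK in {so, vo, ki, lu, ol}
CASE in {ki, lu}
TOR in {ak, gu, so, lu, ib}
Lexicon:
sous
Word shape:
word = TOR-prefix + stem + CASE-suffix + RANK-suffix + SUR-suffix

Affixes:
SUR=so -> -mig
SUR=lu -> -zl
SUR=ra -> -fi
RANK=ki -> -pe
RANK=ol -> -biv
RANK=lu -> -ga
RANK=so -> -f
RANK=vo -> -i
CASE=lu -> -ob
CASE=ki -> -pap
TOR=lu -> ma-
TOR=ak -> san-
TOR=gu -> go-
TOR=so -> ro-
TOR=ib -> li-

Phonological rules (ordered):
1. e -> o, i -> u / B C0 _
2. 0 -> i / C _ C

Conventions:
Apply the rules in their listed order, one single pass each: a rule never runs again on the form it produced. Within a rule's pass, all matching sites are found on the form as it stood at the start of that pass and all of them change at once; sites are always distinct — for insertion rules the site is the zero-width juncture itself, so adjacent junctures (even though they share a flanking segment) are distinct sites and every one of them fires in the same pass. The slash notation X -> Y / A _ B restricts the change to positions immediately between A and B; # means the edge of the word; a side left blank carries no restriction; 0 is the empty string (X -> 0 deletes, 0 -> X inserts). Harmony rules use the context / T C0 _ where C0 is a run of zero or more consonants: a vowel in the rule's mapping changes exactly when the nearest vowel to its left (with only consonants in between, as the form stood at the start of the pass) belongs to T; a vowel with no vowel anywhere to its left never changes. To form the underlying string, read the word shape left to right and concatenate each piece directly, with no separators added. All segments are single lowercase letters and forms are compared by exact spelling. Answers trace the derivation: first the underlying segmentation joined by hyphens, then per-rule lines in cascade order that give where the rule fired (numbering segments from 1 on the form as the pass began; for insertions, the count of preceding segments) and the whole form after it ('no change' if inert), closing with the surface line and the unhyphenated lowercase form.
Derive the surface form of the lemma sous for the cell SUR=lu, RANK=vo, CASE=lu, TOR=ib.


underlying: li-sous-ob-i-zl
1. e -> o, i -> u / B C0 _: fires at position(s) 9: lisousobuzl
2. 0 -> i / C _ C: inserts after position(s) 10: lisousobuzil
surface: lisousobuzil


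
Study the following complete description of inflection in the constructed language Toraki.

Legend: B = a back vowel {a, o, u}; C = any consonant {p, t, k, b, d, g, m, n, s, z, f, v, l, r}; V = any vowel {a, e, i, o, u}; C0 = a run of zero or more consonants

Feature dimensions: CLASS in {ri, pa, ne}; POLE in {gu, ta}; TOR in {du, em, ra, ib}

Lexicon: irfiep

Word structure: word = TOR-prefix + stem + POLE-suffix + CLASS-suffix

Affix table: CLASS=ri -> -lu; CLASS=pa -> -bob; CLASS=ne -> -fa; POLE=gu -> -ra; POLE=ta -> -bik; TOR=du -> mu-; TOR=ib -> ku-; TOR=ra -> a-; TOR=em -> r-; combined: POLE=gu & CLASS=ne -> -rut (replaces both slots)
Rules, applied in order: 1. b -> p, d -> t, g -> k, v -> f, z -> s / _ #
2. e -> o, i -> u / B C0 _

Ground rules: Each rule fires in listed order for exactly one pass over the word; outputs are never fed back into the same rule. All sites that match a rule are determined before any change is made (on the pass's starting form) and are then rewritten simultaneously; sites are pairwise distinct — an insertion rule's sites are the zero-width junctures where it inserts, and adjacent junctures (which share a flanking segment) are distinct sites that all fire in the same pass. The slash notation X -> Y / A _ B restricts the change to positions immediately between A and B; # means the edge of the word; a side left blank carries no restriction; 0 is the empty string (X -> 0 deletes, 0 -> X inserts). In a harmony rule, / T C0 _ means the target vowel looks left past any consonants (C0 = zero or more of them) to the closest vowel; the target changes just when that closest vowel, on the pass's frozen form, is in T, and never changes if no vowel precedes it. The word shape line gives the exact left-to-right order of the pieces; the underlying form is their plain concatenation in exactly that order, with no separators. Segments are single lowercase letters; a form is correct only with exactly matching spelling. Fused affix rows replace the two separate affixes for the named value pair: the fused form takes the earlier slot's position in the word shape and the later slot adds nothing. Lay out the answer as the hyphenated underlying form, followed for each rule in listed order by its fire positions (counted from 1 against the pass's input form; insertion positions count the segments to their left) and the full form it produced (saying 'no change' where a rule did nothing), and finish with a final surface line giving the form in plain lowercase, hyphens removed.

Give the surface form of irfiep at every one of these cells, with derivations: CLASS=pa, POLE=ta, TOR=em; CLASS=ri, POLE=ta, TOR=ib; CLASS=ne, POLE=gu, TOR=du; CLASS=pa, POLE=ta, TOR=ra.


cell CLASS=pa, POLE=ta, TOR=em:
underlying: r-irfiep-bik-bob
1. b -> p, d -> t, g -> k, v -> f, z -> s / _ #: fires at position(s) 13: rirfiepbikbop
2. e -> o, i -> u / B C0 _: no change
surface: rirfiepbikbop

cell CLASS=ri, POLE=ta, TOR=ib:
underlying: ku-irfiep-bik-lu
1. b -> p, d -> t, g -> k, v -> f, z -> s / _ #: no change
2. e -> o, i -> u / B C0 _: fires at position(s) 3: kuurfiepbiklu
surface: kuurfiepbiklu

cell CLASS=ne, POLE=gu, TOR=du:
underlying: mu-irfiep-rut
1. b -> p, d -> t, g -> k, v -> f, z -> s / _ #: no change
2. e -> o, i -> u / B C0 _: fires at position(s) 3: muurfieprut
surface: muurfieprut

cell CLASS=pa, POLE=ta, TOR=ra:
underlying: a-irfiep-bik-bob
1. b -> p, d -> t, g -> k, v -> f, z -> s / _ #: fires at position(s) 13: airfiepbikbop
2. e -> o, i -> u / B C0 _: fires at position(s) 2: aurfiepbikbop
surface: aurfiepbikbop


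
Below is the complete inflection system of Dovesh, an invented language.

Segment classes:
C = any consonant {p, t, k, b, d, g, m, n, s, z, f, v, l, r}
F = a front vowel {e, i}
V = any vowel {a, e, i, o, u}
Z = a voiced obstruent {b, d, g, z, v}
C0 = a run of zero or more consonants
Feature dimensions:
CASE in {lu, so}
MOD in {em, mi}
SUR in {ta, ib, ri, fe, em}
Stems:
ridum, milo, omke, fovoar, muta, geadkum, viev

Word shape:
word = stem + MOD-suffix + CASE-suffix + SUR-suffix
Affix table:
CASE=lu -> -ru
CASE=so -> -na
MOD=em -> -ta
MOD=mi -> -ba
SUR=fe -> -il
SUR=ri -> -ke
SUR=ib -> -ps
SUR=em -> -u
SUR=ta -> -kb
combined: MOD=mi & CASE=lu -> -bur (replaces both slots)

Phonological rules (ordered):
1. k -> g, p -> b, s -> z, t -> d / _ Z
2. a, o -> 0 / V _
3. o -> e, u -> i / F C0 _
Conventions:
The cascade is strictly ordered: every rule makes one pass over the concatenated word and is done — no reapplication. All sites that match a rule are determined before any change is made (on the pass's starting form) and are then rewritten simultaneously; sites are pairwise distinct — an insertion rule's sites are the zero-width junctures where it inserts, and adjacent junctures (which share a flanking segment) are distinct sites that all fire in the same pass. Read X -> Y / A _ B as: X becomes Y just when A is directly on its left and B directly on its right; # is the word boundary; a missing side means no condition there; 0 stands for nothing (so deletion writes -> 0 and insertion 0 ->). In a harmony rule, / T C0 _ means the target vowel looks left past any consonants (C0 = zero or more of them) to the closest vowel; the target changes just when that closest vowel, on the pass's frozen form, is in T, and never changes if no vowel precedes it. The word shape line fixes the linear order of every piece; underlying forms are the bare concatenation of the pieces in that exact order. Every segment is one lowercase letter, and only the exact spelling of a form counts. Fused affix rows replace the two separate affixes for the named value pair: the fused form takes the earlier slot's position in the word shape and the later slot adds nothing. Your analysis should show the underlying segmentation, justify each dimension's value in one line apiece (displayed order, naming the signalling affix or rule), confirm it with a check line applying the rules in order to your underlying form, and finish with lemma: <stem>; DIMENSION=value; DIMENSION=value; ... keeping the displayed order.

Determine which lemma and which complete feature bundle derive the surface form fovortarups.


underlying: fovoar-ta-ru-ps
CASE=lu - signalled by the affix -ru
MOD=em - signalled by the affix -ta
SUR=ib - signalled by the affix -ps
check: fovoartarups -> fovoartarups -> fovortarups -> fovortarups
lemma: fovoar; CASE=lu; MOD=em; SUR=ib


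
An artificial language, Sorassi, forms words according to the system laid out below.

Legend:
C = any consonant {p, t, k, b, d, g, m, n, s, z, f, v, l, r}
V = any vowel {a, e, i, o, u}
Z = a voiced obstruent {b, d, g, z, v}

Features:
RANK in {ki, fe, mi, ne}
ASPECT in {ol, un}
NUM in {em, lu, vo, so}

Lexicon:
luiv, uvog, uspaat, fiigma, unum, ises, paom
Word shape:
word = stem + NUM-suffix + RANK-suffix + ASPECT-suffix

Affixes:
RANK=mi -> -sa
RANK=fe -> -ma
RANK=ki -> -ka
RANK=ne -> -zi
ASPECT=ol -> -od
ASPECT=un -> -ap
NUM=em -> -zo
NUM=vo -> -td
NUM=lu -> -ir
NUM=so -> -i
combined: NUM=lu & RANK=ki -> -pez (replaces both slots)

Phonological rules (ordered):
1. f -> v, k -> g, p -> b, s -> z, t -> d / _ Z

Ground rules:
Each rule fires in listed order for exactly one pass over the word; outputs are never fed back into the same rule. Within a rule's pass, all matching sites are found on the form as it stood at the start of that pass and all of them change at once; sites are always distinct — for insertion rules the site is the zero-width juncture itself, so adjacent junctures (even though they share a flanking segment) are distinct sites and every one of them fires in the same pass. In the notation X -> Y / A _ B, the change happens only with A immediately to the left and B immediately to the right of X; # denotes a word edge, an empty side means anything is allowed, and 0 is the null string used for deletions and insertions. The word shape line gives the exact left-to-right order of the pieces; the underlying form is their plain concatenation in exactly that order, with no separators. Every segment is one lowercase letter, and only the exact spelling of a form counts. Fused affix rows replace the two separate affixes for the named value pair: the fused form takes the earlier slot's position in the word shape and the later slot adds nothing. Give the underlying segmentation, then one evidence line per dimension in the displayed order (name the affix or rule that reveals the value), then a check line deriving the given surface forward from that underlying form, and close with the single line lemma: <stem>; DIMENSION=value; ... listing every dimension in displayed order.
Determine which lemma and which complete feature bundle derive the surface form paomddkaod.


underlying: paom-td-ka-od
RANK=ki - signalled by the affix -ka
ASPECT=ol - signalled by the affix -od
NUM=vo - signalled by the affix -td
check: paomtdkaod -> paomddkaod
lemma: paom; RANK=ki; ASPECT=ol; NUM=vo


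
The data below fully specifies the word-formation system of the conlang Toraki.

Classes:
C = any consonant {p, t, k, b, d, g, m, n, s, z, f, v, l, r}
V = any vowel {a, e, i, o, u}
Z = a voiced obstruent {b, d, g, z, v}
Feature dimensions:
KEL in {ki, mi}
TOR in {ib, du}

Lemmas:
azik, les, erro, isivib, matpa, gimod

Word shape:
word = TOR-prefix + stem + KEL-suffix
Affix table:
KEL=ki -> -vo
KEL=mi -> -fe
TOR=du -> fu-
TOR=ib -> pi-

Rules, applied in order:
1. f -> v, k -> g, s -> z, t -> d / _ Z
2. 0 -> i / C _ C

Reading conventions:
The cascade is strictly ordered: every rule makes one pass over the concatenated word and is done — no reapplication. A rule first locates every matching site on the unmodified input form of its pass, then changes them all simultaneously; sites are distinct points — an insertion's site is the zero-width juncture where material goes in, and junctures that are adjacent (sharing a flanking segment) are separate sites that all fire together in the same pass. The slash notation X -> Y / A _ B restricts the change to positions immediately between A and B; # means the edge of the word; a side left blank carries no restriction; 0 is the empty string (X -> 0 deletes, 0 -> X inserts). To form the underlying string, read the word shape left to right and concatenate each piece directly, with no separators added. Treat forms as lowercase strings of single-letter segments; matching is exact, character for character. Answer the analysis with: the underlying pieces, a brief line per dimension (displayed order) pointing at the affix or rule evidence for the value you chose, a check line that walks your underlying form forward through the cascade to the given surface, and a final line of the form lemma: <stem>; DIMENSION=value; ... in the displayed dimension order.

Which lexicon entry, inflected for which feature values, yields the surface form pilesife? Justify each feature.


underlying: pi-les-fe
KEL=mi - signalled by the affix -fe
TOR=ib - signalled by the affix pi-
check: pilesfe -> pilesfe -> pilesife
lemma: les; KEL=mi; TOR=ib
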